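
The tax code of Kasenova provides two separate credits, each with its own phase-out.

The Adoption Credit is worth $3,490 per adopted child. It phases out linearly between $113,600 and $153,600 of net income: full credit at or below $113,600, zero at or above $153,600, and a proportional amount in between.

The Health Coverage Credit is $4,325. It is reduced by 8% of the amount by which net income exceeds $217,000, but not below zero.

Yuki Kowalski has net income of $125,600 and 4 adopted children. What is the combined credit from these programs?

Adoption Credit: base = 4 × $3,490 = $13,960. $125,600 is $12,000 into a $40,000 phase-out range, leaving 28,000/40,000 of the credit: $13,960 × 28,000/40,000 = $9,772.
Health Coverage Credit: $125,600 is at or below the $217,000 threshold, so the full $4,325 applies.
Total: $9,772 + $4,325 = $14,097.

$14,097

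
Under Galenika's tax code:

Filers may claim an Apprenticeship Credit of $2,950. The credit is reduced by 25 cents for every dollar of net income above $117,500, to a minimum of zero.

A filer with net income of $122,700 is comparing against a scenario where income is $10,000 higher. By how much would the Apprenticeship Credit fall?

$1,650

At $122,700 — 25% of the $5,200 excess over $117,500 is $1,300; credit = $2,950 − $1,300 = $1,650.
At $132,700 — 25% of the $15,200 excess over $117,500 is $3,800 ≥ base, so the credit is $0.
Lost: $1,650 − $0 = $1,650.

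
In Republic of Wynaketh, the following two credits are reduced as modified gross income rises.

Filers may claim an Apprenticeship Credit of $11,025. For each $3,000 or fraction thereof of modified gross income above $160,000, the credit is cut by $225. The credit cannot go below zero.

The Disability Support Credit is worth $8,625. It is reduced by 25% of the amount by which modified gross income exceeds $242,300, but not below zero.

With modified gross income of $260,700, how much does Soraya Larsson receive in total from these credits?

Apprenticeship Credit: income exceeds $160,000 by $100,700, which is 34 full-or-partial $3,000 increments; reduction = 34 × $225 = $7,650, leaving $3,375.
Disability Support Credit: 25% of the $18,400 excess over $242,300 is $4,600; credit = $8,625 − $4,600 = $4,025.
Total: $3,375 + $4,025 = $7,400.

$7,400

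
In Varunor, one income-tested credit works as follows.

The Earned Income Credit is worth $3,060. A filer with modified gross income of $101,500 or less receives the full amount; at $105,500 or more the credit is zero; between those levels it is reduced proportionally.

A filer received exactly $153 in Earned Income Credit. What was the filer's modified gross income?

$105,300

$153 is 153/3,060 of the full $3,060, so 2,907/3,060 of the $4,000 range has been used: income = $101,500 + $4,000 × 2,907/3,060 = $105,300.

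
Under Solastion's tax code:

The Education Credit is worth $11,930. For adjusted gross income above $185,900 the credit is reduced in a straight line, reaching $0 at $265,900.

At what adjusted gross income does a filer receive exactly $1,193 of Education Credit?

$1,193 is 1,193/11,930 of the full $11,930, so 10,737/11,930 of the $80,000 range has been used: income = $185,900 + $80,000 × 10,737/11,930 = $257,900.

$257,900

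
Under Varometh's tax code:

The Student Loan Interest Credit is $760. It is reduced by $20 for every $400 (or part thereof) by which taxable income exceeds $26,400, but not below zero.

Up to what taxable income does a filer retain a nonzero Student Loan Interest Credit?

$41,200

After 37 increments the reduction is 37 × $20 = $740, leaving $20; one more increment wipes it out. Increment 37 ends at excess 37 × $400 = $14,800, so the highest qualifying income is $26,400 + $14,800 = $41,200.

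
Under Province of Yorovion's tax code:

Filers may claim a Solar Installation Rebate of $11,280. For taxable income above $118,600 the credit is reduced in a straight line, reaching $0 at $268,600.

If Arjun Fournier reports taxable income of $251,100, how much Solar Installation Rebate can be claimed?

Solar Installation Rebate: $251,100 is $132,500 into a $150,000 phase-out range, leaving 17,500/150,000 of the credit: $11,280 × 17,500/150,000 = $1,316.

$1,316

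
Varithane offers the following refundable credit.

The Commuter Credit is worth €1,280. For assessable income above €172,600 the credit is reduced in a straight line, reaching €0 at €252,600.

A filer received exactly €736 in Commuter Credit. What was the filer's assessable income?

€736 is 736/1,280 of the full €1,280, so 544/1,280 of the €80,000 range has been used: income = €172,600 + €80,000 × 544/1,280 = €206,600.

€206,600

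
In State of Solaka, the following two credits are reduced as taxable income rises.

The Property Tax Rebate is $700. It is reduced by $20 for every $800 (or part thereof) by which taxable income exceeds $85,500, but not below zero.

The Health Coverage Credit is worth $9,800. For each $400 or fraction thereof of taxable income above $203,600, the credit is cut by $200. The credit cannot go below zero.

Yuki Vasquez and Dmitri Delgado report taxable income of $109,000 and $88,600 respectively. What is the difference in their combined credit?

Yuki ($109,000): Property Tax Rebate: income exceeds $85,500 by $23,500, which is 30 full-or-partial $800 increments; reduction = 30 × $20 = $600, leaving $100. Health Coverage Credit: $109,000 is at or below the $203,600 threshold, so the full $9,800 applies. total $100 + $9,800 = $9,900
Dmitri ($88,600): Property Tax Rebate: income exceeds $85,500 by $3,100, which is 4 full-or-partial $800 increments; reduction = 4 × $20 = $80, leaving $620. Health Coverage Credit: $88,600 is at or below the $203,600 threshold, so the full $9,800 applies. total $620 + $9,800 = $10,420
Difference: |$9,900 − $10,420| = $520.

$520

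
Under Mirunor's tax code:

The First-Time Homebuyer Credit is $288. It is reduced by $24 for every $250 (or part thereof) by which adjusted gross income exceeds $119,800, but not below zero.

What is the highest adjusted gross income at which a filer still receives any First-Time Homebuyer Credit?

After 11 increments the reduction is 11 × $24 = $264, leaving $24; one more increment wipes it out. Increment 11 ends at excess 11 × $250 = $2,750, so the highest qualifying income is $119,800 + $2,750 = $122,550.

$122,550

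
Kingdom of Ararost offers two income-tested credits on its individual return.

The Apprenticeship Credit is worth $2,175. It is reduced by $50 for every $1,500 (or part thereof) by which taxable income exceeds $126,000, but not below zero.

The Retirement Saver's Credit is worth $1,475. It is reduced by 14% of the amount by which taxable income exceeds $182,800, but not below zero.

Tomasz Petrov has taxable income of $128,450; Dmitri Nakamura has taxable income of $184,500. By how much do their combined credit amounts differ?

Tomasz ($128,450): Apprenticeship Credit: income exceeds $126,000 by $2,450, which is 2 full-or-partial $1,500 increments; reduction = 2 × $50 = $100, leaving $2,075. Retirement Saver's Credit: $128,450 is at or below the $182,800 threshold, so the full $1,475 applies. total $2,075 + $1,475 = $3,550
Dmitri ($184,500): Apprenticeship Credit: income exceeds $126,000 by $58,500, which is 39 full-or-partial $1,500 increments; reduction = 39 × $50 = $1,950, leaving $225. Retirement Saver's Credit: 14% of the $1,700 excess over $182,800 is $238; credit = $1,475 − $238 = $1,237. total $225 + $1,237 = $1,462
Difference: |$3,550 − $1,462| = $2,088.

$2,088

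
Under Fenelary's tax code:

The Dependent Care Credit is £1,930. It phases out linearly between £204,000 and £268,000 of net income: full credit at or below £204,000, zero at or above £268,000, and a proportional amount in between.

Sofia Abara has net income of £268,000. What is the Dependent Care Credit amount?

Dependent Care Credit: £268,000 is at or above £268,000, so the credit is £0.

£0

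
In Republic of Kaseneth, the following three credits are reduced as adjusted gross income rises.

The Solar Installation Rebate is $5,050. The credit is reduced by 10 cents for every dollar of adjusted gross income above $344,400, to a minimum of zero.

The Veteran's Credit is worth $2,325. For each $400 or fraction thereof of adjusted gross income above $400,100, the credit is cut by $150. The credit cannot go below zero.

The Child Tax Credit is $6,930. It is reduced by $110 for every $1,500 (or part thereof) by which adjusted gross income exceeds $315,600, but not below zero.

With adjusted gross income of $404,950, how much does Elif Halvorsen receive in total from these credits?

$705

Solar Installation Rebate: 10% of the $60,550 excess over $344,400 is $6,055 ≥ base, so the credit is $0.
Veteran's Credit: income exceeds $400,100 by $4,850, which is 13 full-or-partial $400 increments; reduction = 13 × $150 = $1,950, leaving $375.
Child Tax Credit: income exceeds $315,600 by $89,350, which is 60 full-or-partial $1,500 increments; reduction = 60 × $110 = $6,600, leaving $330.
Total: $0 + $375 + $330 = $705.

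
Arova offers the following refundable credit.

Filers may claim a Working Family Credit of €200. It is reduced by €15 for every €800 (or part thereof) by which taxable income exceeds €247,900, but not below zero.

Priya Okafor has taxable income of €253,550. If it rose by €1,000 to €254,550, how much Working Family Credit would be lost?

€15

At €253,550 — income exceeds €247,900 by €5,650, which is 8 full-or-partial €800 increments; reduction = 8 × €15 = €120, leaving €80.
At €254,550 — income exceeds €247,900 by €6,650, which is 9 full-or-partial €800 increments; reduction = 9 × €15 = €135, leaving €65.
Lost: €80 − €65 = €15.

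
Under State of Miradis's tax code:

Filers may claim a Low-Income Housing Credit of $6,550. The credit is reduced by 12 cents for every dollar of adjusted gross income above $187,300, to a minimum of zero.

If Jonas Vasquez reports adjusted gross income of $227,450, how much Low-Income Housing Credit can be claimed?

Low-Income Housing Credit: 12% of the $40,150 excess over $187,300 is $4,818; credit = $6,550 − $4,818 = $1,732.

$1,732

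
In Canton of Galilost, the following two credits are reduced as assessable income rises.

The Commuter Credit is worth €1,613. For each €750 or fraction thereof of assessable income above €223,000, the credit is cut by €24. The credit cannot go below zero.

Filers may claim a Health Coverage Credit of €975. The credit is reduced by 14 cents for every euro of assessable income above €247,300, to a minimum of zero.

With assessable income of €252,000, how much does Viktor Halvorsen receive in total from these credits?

€994

Commuter Credit: income exceeds €223,000 by €29,000, which is 39 full-or-partial €750 increments; reduction = 39 × €24 = €936, leaving €677.
Health Coverage Credit: 14% of the €4,700 excess over €247,300 is €658; credit = €975 − €658 = €317.
Total: €677 + €317 = €994.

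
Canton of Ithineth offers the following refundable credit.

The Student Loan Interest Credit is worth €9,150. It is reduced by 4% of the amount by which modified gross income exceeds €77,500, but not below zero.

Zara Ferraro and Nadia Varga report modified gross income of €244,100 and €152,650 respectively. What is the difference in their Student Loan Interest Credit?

Zara (€244,100): Student Loan Interest Credit: 4% of the €166,600 excess over €77,500 is €6,664; credit = €9,150 − €6,664 = €2,486.
Nadia (€152,650): Student Loan Interest Credit: 4% of the €75,150 excess over €77,500 is €3,006; credit = €9,150 − €3,006 = €6,144.
Difference: |€2,486 − €6,144| = €3,658.

€3,658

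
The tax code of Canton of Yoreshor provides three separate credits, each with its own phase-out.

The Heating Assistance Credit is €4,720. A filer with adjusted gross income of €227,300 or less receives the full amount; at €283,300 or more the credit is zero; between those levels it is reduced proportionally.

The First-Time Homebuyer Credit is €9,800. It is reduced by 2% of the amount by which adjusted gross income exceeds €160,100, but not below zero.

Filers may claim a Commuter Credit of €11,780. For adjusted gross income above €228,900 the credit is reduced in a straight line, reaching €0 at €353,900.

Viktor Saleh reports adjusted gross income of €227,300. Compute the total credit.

Heating Assistance Credit: €227,300 is at or below the €227,300 threshold, so the full €4,720 applies.
First-Time Homebuyer Credit: 2% of the €67,200 excess over €160,100 is €1,344; credit = €9,800 − €1,344 = €8,456.
Commuter Credit: €227,300 is at or below the €228,900 threshold, so the full €11,780 applies.
Total: €4,720 + €8,456 + €11,780 = €24,956.

€24,956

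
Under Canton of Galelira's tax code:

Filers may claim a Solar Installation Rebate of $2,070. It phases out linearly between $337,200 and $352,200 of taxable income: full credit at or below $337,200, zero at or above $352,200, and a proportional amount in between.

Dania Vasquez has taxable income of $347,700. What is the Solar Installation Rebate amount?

$621

Solar Installation Rebate: $347,700 is $10,500 into a $15,000 phase-out range, leaving 4,500/15,000 of the credit: $2,070 × 4,500/15,000 = $621.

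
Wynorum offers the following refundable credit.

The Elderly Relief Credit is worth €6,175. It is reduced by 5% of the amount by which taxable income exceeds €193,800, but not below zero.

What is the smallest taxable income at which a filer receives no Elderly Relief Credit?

€317,300

The credit falls by 5% of each euro above €193,800, so it reaches zero when the excess is €6,175 / 5% = €123,500: income = €193,800 + €123,500 = €317,300.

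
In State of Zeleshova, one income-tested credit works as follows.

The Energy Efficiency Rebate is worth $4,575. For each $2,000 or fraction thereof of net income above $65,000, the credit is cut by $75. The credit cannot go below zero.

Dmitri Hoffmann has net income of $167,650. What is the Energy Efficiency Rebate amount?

$675

Energy Efficiency Rebate: income exceeds $65,000 by $102,650, which is 52 full-or-partial $2,000 increments; reduction = 52 × $75 = $3,900, leaving $675.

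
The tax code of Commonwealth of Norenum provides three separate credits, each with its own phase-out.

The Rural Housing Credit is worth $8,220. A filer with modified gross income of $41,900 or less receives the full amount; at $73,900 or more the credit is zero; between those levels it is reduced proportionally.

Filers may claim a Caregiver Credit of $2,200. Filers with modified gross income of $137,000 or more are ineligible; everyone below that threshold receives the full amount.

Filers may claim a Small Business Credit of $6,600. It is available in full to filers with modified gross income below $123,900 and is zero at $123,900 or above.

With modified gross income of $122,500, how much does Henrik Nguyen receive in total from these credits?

$8,800

Rural Housing Credit: $122,500 is at or above $73,900, so the credit is $0.
Caregiver Credit: $122,500 is below the $137,000 cutoff, so the full $2,200 applies.
Small Business Credit: $122,500 is below the $123,900 cutoff, so the full $6,600 applies.
Total: $0 + $2,200 + $6,600 = $8,800.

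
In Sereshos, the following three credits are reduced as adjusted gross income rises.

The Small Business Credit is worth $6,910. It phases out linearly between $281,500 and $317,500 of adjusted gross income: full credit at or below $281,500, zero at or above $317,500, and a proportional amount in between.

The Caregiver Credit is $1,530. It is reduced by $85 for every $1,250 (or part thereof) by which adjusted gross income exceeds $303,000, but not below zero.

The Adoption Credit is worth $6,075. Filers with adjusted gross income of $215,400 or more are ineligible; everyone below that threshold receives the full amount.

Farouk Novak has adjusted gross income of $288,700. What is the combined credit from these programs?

$7,058

Small Business Credit: $288,700 is $7,200 into a $36,000 phase-out range, leaving 28,800/36,000 of the credit: $6,910 × 28,800/36,000 = $5,528.
Caregiver Credit: $288,700 is at or below the $303,000 threshold, so the full $1,530 applies.
Adoption Credit: $288,700 meets or exceeds the $215,400 cutoff, so the credit is $0.
Total: $5,528 + $1,530 + $0 = $7,058.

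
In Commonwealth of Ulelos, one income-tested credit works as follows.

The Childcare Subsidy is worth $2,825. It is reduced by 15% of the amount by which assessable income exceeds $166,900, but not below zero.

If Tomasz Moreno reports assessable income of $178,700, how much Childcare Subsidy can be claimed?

Childcare Subsidy: 15% of the $11,800 excess over $166,900 is $1,770; credit = $2,825 − $1,770 = $1,055.

$1,055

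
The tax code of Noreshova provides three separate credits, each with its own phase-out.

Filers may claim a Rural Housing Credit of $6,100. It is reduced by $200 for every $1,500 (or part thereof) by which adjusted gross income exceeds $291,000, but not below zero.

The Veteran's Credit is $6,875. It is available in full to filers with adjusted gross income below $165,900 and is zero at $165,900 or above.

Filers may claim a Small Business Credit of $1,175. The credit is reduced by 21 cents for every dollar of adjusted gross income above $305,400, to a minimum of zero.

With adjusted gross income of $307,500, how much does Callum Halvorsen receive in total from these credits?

$4,634

Rural Housing Credit: income exceeds $291,000 by $16,500, which is 11 full-or-partial $1,500 increments; reduction = 11 × $200 = $2,200, leaving $3,900.
Veteran's Credit: $307,500 meets or exceeds the $165,900 cutoff, so the credit is $0.
Small Business Credit: 21% of the $2,100 excess over $305,400 is $441; credit = $1,175 − $441 = $734.
Total: $3,900 + $0 + $734 = $4,634.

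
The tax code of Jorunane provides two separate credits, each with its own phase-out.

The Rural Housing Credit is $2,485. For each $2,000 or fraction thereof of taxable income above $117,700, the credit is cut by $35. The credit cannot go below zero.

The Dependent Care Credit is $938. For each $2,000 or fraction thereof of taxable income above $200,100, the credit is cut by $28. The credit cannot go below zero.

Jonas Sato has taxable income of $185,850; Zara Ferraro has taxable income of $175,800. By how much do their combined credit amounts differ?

$175

Jonas ($185,850): Rural Housing Credit: income exceeds $117,700 by $68,150, which is 35 full-or-partial $2,000 increments; reduction = 35 × $35 = $1,225, leaving $1,260. Dependent Care Credit: $185,850 is at or below the $200,100 threshold, so the full $938 applies. total $1,260 + $938 = $2,198
Zara ($175,800): Rural Housing Credit: income exceeds $117,700 by $58,100, which is 30 full-or-partial $2,000 increments; reduction = 30 × $35 = $1,050, leaving $1,435. Dependent Care Credit: $175,800 is at or below the $200,100 threshold, so the full $938 applies. total $1,435 + $938 = $2,373
Difference: |$2,198 − $2,373| = $175.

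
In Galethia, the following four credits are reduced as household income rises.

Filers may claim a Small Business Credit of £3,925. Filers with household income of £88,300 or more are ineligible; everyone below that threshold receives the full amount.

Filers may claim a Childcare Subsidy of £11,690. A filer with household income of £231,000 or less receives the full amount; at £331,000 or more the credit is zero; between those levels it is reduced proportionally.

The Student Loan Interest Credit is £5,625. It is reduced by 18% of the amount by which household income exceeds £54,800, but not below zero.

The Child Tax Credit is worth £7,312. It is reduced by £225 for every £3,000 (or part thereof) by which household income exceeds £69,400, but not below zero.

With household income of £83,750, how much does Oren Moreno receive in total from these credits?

Small Business Credit: £83,750 is below the £88,300 cutoff, so the full £3,925 applies.
Childcare Subsidy: £83,750 is at or below the £231,000 threshold, so the full £11,690 applies.
Student Loan Interest Credit: 18% of the £28,950 excess over £54,800 is £5,211; credit = £5,625 − £5,211 = £414.
Child Tax Credit: income exceeds £69,400 by £14,350, which is 5 full-or-partial £3,000 increments; reduction = 5 × £225 = £1,125, leaving £6,187.
Total: £3,925 + £11,690 + £414 + £6,187 = £22,216.

£22,216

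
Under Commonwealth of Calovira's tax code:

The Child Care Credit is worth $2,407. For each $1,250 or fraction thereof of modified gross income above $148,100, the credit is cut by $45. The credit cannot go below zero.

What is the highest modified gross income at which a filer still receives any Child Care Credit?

$214,350

After 53 increments the reduction is 53 × $45 = $2,385, leaving $22; one more increment wipes it out. Increment 53 ends at excess 53 × $1,250 = $66,250, so the highest qualifying income is $148,100 + $66,250 = $214,350.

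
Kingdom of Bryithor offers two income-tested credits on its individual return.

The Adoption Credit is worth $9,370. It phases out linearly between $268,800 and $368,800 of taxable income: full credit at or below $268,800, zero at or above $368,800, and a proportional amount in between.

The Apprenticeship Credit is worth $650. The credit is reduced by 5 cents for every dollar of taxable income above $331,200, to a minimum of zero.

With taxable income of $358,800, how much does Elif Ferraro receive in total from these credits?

Adoption Credit: $358,800 is $90,000 into a $100,000 phase-out range, leaving 10,000/100,000 of the credit: $9,370 × 10,000/100,000 = $937.
Apprenticeship Credit: 5% of the $27,600 excess over $331,200 is $1,380 ≥ base, so the credit is $0.
Total: $937 + $0 = $937.

$937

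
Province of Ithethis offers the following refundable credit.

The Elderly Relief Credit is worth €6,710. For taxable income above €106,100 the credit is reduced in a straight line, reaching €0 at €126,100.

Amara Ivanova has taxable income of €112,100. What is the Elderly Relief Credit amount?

€4,697

Elderly Relief Credit: €112,100 is €6,000 into a €20,000 phase-out range, leaving 14,000/20,000 of the credit: €6,710 × 14,000/20,000 = €4,697.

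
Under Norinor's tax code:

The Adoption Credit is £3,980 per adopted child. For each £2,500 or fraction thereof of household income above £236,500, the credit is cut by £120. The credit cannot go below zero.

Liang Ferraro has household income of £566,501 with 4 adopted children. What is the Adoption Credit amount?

£0

Adoption Credit: base = 4 × £3,980 = £15,920. income exceeds £236,500 by £330,001 → 133 increments × £120 = £15,960 ≥ base, so the credit is £0.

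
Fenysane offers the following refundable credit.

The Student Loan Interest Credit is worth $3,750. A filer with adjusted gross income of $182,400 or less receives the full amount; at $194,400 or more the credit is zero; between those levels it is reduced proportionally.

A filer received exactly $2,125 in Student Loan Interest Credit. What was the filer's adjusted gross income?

$187,600

$2,125 is 2,125/3,750 of the full $3,750, so 1,625/3,750 of the $12,000 range has been used: income = $182,400 + $12,000 × 1,625/3,750 = $187,600.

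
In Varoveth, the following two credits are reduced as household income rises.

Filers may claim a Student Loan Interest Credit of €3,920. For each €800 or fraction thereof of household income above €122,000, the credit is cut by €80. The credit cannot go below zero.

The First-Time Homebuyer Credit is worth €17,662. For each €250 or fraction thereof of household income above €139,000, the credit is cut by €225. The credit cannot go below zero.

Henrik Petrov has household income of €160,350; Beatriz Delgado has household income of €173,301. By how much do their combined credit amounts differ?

€80

Henrik (€160,350): Student Loan Interest Credit: income exceeds €122,000 by €38,350, which is 48 full-or-partial €800 increments; reduction = 48 × €80 = €3,840, leaving €80. First-Time Homebuyer Credit: income exceeds €139,000 by €21,350 → 86 increments × €225 = €19,350 ≥ base, so the credit is €0. total €80 + €0 = €80
Beatriz (€173,301): Student Loan Interest Credit: income exceeds €122,000 by €51,301 → 65 increments × €80 = €5,200 ≥ base, so the credit is €0. First-Time Homebuyer Credit: income exceeds €139,000 by €34,301 → 138 increments × €225 = €31,050 ≥ base, so the credit is €0. total €0 + €0 = €0
Difference: |€80 − €0| = €80.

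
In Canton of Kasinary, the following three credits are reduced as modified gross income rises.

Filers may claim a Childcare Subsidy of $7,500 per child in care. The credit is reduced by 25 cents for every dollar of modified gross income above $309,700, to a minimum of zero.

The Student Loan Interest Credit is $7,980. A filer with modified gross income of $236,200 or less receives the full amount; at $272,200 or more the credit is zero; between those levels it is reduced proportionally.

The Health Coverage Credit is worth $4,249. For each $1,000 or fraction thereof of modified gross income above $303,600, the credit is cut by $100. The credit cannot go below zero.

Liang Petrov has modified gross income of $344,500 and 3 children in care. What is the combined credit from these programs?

$13,949

Childcare Subsidy: base = 3 × $7,500 = $22,500. 25% of the $34,800 excess over $309,700 is $8,700; credit = $22,500 − $8,700 = $13,800.
Student Loan Interest Credit: $344,500 is at or above $272,200, so the credit is $0.
Health Coverage Credit: income exceeds $303,600 by $40,900, which is 41 full-or-partial $1,000 increments; reduction = 41 × $100 = $4,100, leaving $149.
Total: $13,800 + $0 + $149 = $13,949.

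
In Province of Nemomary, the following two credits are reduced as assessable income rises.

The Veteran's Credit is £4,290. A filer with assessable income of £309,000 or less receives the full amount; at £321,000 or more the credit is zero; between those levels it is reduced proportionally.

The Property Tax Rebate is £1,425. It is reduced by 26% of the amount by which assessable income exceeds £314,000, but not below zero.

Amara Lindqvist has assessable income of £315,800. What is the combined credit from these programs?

Veteran's Credit: £315,800 is £6,800 into a £12,000 phase-out range, leaving 5,200/12,000 of the credit: £4,290 × 5,200/12,000 = £1,859.
Property Tax Rebate: 26% of the £1,800 excess over £314,000 is £468; credit = £1,425 − £468 = £957.
Total: £1,859 + £957 = £2,816.

£2,816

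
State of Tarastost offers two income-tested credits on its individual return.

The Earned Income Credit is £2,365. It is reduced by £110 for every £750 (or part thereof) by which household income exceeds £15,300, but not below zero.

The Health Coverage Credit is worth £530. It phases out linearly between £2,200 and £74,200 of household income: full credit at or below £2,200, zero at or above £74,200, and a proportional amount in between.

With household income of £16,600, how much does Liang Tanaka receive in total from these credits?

£2,569

Earned Income Credit: income exceeds £15,300 by £1,300, which is 2 full-or-partial £750 increments; reduction = 2 × £110 = £220, leaving £2,145.
Health Coverage Credit: £16,600 is £14,400 into a £72,000 phase-out range, leaving 57,600/72,000 of the credit: £530 × 57,600/72,000 = £424.
Total: £2,145 + £424 = £2,569.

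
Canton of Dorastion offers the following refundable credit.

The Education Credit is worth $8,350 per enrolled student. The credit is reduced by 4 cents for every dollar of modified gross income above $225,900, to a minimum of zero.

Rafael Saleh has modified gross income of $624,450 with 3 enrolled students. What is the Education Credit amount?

$9,108

Education Credit: base = 3 × $8,350 = $25,050. 4% of the $398,550 excess over $225,900 is $15,942; credit = $25,050 − $15,942 = $9,108.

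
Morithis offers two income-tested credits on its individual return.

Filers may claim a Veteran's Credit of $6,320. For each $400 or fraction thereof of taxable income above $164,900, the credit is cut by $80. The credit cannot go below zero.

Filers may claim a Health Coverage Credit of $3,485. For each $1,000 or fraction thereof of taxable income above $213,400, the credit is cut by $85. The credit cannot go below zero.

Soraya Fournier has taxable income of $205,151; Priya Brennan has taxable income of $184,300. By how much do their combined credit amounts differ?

$2,400

Soraya ($205,151): Veteran's Credit: income exceeds $164,900 by $40,251 → 101 increments × $80 = $8,080 ≥ base, so the credit is $0. Health Coverage Credit: $205,151 is at or below the $213,400 threshold, so the full $3,485 applies. total $0 + $3,485 = $3,485
Priya ($184,300): Veteran's Credit: income exceeds $164,900 by $19,400, which is 49 full-or-partial $400 increments; reduction = 49 × $80 = $3,920, leaving $2,400. Health Coverage Credit: $184,300 is at or below the $213,400 threshold, so the full $3,485 applies. total $2,400 + $3,485 = $5,885
Difference: |$3,485 − $5,885| = $2,400.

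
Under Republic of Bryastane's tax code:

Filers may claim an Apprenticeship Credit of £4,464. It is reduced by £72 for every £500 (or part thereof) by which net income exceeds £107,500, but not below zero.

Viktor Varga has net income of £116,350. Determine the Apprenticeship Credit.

Apprenticeship Credit: income exceeds £107,500 by £8,850, which is 18 full-or-partial £500 increments; reduction = 18 × £72 = £1,296, leaving £3,168.

£3,168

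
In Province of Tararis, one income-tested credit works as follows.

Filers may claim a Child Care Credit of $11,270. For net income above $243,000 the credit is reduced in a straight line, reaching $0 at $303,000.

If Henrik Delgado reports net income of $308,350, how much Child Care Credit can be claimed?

Child Care Credit: $308,350 is at or above $303,000, so the credit is $0.

$0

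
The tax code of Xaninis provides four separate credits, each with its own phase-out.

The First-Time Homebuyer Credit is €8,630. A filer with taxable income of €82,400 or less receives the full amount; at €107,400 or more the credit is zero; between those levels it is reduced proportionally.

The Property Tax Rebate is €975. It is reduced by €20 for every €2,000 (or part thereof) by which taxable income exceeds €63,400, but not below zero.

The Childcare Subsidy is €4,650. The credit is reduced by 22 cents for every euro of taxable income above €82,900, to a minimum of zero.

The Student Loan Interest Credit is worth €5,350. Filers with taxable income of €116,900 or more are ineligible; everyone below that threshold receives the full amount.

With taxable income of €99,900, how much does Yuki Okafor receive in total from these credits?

First-Time Homebuyer Credit: €99,900 is €17,500 into a €25,000 phase-out range, leaving 7,500/25,000 of the credit: €8,630 × 7,500/25,000 = €2,589.
Property Tax Rebate: income exceeds €63,400 by €36,500, which is 19 full-or-partial €2,000 increments; reduction = 19 × €20 = €380, leaving €595.
Childcare Subsidy: 22% of the €17,000 excess over €82,900 is €3,740; credit = €4,650 − €3,740 = €910.
Student Loan Interest Credit: €99,900 is below the €116,900 cutoff, so the full €5,350 applies.
Total: €2,589 + €595 + €910 + €5,350 = €9,444.

€9,444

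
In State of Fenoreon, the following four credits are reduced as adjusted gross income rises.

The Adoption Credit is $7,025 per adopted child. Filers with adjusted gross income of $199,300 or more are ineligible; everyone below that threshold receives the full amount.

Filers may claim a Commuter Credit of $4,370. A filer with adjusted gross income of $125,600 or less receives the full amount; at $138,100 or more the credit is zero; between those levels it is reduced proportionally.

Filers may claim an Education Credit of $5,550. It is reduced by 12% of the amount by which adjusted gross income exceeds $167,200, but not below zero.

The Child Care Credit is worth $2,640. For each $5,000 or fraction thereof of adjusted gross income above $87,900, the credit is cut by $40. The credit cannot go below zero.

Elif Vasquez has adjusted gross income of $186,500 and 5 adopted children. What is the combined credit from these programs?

Adoption Credit: base = 5 × $7,025 = $35,125. $186,500 is below the $199,300 cutoff, so the full $35,125 applies.
Commuter Credit: $186,500 is at or above $138,100, so the credit is $0.
Education Credit: 12% of the $19,300 excess over $167,200 is $2,316; credit = $5,550 − $2,316 = $3,234.
Child Care Credit: income exceeds $87,900 by $98,600, which is 20 full-or-partial $5,000 increments; reduction = 20 × $40 = $800, leaving $1,840.
Total: $35,125 + $0 + $3,234 + $1,840 = $40,199.

$40,199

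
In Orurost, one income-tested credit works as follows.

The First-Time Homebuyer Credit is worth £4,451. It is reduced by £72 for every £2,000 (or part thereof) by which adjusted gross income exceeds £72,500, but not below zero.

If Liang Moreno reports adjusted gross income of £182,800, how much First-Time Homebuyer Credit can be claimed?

£419

First-Time Homebuyer Credit: income exceeds £72,500 by £110,300, which is 56 full-or-partial £2,000 increments; reduction = 56 × £72 = £4,032, leaving £419.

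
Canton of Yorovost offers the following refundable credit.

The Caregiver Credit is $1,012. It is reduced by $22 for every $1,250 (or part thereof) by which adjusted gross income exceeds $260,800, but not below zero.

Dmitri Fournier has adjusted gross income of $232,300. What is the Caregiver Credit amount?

Caregiver Credit: $232,300 is at or below the $260,800 threshold, so the full $1,012 applies.

$1,012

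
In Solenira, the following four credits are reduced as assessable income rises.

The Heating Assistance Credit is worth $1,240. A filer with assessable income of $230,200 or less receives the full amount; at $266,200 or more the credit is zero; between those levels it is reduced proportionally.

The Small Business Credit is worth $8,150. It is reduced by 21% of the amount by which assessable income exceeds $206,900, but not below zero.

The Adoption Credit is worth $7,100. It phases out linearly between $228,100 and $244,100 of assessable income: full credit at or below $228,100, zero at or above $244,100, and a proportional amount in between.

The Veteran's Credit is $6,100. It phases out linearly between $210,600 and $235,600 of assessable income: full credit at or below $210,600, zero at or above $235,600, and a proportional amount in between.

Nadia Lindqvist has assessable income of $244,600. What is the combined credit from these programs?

Heating Assistance Credit: $244,600 is $14,400 into a $36,000 phase-out range, leaving 21,600/36,000 of the credit: $1,240 × 21,600/36,000 = $744.
Small Business Credit: 21% of the $37,700 excess over $206,900 is $7,917; credit = $8,150 − $7,917 = $233.
Adoption Credit: $244,600 is at or above $244,100, so the credit is $0.
Veteran's Credit: $244,600 is at or above $235,600, so the credit is $0.
Total: $744 + $233 + $0 + $0 = $977.

$977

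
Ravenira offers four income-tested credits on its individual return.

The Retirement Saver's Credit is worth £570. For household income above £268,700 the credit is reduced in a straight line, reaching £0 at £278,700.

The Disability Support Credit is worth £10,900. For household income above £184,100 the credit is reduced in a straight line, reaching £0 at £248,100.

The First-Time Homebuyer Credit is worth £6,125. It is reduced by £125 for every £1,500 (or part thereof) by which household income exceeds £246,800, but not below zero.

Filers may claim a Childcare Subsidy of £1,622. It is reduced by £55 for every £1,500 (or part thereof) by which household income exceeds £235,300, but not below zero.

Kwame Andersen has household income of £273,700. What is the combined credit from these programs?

£4,352

Retirement Saver's Credit: £273,700 is £5,000 into a £10,000 phase-out range, leaving 5,000/10,000 of the credit: £570 × 5,000/10,000 = £285.
Disability Support Credit: £273,700 is at or above £248,100, so the credit is £0.
First-Time Homebuyer Credit: income exceeds £246,800 by £26,900, which is 18 full-or-partial £1,500 increments; reduction = 18 × £125 = £2,250, leaving £3,875.
Childcare Subsidy: income exceeds £235,300 by £38,400, which is 26 full-or-partial £1,500 increments; reduction = 26 × £55 = £1,430, leaving £192.
Total: £285 + £0 + £3,875 + £192 = £4,352.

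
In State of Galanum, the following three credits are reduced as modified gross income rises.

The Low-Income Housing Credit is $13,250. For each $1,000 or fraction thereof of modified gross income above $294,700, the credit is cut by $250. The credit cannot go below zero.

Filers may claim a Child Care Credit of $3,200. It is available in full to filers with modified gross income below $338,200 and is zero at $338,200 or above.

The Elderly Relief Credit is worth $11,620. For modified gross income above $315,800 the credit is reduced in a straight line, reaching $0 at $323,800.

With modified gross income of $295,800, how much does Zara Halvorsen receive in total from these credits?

$27,570

Low-Income Housing Credit: income exceeds $294,700 by $1,100, which is 2 full-or-partial $1,000 increments; reduction = 2 × $250 = $500, leaving $12,750.
Child Care Credit: $295,800 is below the $338,200 cutoff, so the full $3,200 applies.
Elderly Relief Credit: $295,800 is at or below the $315,800 threshold, so the full $11,620 applies.
Total: $12,750 + $3,200 + $11,620 = $27,570.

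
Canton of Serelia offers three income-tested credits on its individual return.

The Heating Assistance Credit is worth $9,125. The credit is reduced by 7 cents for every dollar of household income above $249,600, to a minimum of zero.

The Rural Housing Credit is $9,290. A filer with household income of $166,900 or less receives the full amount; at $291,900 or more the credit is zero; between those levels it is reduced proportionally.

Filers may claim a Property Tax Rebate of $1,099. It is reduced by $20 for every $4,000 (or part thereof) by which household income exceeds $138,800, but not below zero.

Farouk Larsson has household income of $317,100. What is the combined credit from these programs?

$4,599

Heating Assistance Credit: 7% of the $67,500 excess over $249,600 is $4,725; credit = $9,125 − $4,725 = $4,400.
Rural Housing Credit: $317,100 is at or above $291,900, so the credit is $0.
Property Tax Rebate: income exceeds $138,800 by $178,300, which is 45 full-or-partial $4,000 increments; reduction = 45 × $20 = $900, leaving $199.
Total: $4,400 + $0 + $199 = $4,599.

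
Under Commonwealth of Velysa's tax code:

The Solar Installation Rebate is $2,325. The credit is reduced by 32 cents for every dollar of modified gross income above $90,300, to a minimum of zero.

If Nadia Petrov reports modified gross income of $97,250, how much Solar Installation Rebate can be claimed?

Solar Installation Rebate: 32% of the $6,950 excess over $90,300 is $2,224; credit = $2,325 − $2,224 = $101.

$101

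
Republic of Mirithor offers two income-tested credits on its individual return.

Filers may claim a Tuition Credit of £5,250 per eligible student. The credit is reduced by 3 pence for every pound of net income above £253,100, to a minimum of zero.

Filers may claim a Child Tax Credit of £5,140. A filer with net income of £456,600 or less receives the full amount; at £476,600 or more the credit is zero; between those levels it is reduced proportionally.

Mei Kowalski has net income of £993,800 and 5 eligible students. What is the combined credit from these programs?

£4,029

Tuition Credit: base = 5 × £5,250 = £26,250. 3% of the £740,700 excess over £253,100 is £22,221; credit = £26,250 − £22,221 = £4,029.
Child Tax Credit: £993,800 is at or above £476,600, so the credit is £0.
Total: £4,029 + £0 = £4,029.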